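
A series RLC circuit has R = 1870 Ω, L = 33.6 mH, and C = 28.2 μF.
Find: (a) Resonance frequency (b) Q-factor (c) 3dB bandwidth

Step 1 — Resonance condition Im(Z)=0 gives ω₀ = 1/√(LC).
Step 2 — ω₀ = 1/√(0.0336·2.82e-05) = 1027 rad/s.
Step 3 — f₀ = ω₀/(2π) = 163.5 Hz.
Step 4 — Series Q: Q = ω₀L/R = 1027·0.0336/1870 = 0.01846.
Step 5 — 3dB bandwidth: Δω = ω₀/Q = 5.565e+04 rad/s; BW = Δω/(2π) = 8858 Hz.

(a) f₀ = 163.5 Hz  (b) Q = 0.01846  (c) BW = 8858 Hz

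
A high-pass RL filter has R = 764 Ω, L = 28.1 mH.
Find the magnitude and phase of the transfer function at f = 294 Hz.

Step 1 — Angular frequency: ω = 2π·294 = 1847 rad/s.
Step 2 — Transfer function: H(jω) = jωL/(R + jωL).
Step 3 — Numerator jωL = j·51.91; denominator R + jωL = 764 + j51.91.
Step 4 — H = 0.004595 + j0.06763.
Step 5 — Magnitude: |H| = 0.06779 (-23.4 dB); phase: φ = 86.1°.

|H| = 0.06779 (-23.4 dB), φ = 86.1°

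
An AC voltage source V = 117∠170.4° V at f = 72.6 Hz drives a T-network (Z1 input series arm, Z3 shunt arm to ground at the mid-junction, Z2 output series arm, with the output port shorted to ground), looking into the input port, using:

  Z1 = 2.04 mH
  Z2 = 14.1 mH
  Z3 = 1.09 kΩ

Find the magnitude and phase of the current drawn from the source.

Step 1 — Angular frequency: ω = 2π·f = 2π·72.6 = 456.2 rad/s.
Step 2 — Component impedances:
  Z1: Z = jωL = j·456.2·0.00204 = 0 + j0.9306 Ω
  Z2: Z = jωL = j·456.2·0.0141 = 0 + j6.432 Ω
  Z3: Z = R = 1090 Ω
Step 3 — With the output port shorted to ground, the output series arm Z2 runs from the junction to ground; the shunt arm Z3 also runs from the junction to ground. They appear in parallel: Z3 || Z2 = 0.03795 + j6.432 Ω.
Step 4 — Series with input arm Z1: Z_in = Z1 + (Z3 || Z2) = 0.03795 + j7.362 Ω = 7.362∠89.7° Ω.
Step 5 — Source phasor: V = 117∠170.4° V = -115.4 + j19.51 V.
Step 6 — Ohm's law: I = V / Z_total = (-115.4 + j19.51) / (0.03795 + j7.362) = 2.569 + j15.68 A.
Step 7 — Convert to polar: |I| = 15.89 A, ∠I = 80.7°.

I = 15.89∠80.7° A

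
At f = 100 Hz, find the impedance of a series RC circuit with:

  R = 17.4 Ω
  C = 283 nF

Step 1 — Angular frequency: ω = 2π·f = 2π·100 = 628.3 rad/s.
Step 2 — Component impedances:
  R: Z = R = 17.4 Ω
  C: Z = 1/(jωC) = -j/(ω·C) = 0 - j5624 Ω
Step 3 — Series combination: Z_total = R + C = 17.4 - j5624 Ω = 5624∠-89.8° Ω.

Z = 17.4 - j5624 Ω = 5624∠-89.8° Ω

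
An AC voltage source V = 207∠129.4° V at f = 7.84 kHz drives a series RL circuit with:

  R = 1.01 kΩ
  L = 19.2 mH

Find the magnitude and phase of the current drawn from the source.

Step 1 — Angular frequency: ω = 2π·f = 2π·7840 = 4.926e+04 rad/s.
Step 2 — Component impedances:
  R: Z = R = 1010 Ω
  L: Z = jωL = j·4.926e+04·0.0192 = 0 + j945.8 Ω
Step 3 — Series combination: Z_total = R + L = 1010 + j945.8 Ω = 1384∠43.1° Ω.
Step 4 — Source phasor: V = 207∠129.4° V = -131.4 + j160 V.
Step 5 — Ohm's law: I = V / Z_total = (-131.4 + j160) / (1010 + j945.8) = 0.009705 + j0.1493 A.
Step 6 — Convert to polar: |I| = 0.1496 A, ∠I = 86.3°.

I = 0.1496∠86.3° A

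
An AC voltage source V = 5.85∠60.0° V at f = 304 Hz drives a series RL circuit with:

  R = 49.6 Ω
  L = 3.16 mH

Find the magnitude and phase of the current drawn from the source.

Step 1 — Angular frequency: ω = 2π·f = 2π·304 = 1910 rad/s.
Step 2 — Component impedances:
  R: Z = R = 49.6 Ω
  L: Z = jωL = j·1910·0.00316 = 0 + j6.036 Ω
Step 3 — Series combination: Z_total = R + L = 49.6 + j6.036 Ω = 49.97∠6.9° Ω.
Step 4 — Source phasor: V = 5.85∠60.0° V = 2.925 + j5.066 V.
Step 5 — Ohm's law: I = V / Z_total = (2.925 + j5.066) / (49.6 + j6.036) = 0.07036 + j0.09358 A.
Step 6 — Convert to polar: |I| = 0.1171 A, ∠I = 53.1°.

I = 0.1171∠53.1° A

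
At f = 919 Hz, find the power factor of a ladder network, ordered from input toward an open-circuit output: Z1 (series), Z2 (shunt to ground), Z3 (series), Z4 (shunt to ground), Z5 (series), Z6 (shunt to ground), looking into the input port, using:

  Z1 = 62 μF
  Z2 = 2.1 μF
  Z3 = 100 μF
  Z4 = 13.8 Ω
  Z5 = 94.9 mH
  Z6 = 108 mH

Step 1 — Angular frequency: ω = 2π·f = 2π·919 = 5774 rad/s.
Step 2 — Component impedances:
  Z1: Z = 1/(jωC) = -j/(ω·C) = 0 - j2.793 Ω
  Z2: Z = 1/(jωC) = -j/(ω·C) = 0 - j82.47 Ω
  Z3: Z = 1/(jωC) = -j/(ω·C) = 0 - j1.732 Ω
  Z4: Z = R = 13.8 Ω
  Z5: Z = jωL = j·5774·0.0949 = 0 + j548 Ω
  Z6: Z = jωL = j·5774·0.108 = 0 + j623.6 Ω
Step 3 — Ladder network (open output): work backward from the far end, alternating series and parallel combinations. Z_in = 12.94 - j6.458 Ω = 14.46∠-26.5° Ω.
Step 4 — Power factor: PF = cos(φ) = Re(Z)/|Z| = 12.939/14.461 = 0.8948.
Step 5 — Type: Im(Z) = -6.458 ⇒ leading (phase φ = -26.5°).

PF = 0.8948 (leading, φ = -26.5°)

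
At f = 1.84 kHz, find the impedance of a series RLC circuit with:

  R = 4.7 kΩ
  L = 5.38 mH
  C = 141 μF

Step 1 — Angular frequency: ω = 2π·f = 2π·1840 = 1.156e+04 rad/s.
Step 2 — Component impedances:
  R: Z = R = 4700 Ω
  L: Z = jωL = j·1.156e+04·0.00538 = 0 + j62.2 Ω
  C: Z = 1/(jωC) = -j/(ω·C) = 0 - j0.6135 Ω
Step 3 — Series combination: Z_total = R + L + C = 4700 + j61.59 Ω = 4700∠0.8° Ω.

Z = 4700 + j61.59 Ω = 4700∠0.8° Ω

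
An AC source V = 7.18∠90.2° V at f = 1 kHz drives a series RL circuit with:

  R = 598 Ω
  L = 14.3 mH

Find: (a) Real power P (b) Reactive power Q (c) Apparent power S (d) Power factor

Step 1 — Angular frequency: ω = 2π·f = 2π·1000 = 6283 rad/s.
Step 2 — Component impedances:
  R: Z = R = 598 Ω
  L: Z = jωL = j·6283·0.0143 = 0 + j89.85 Ω
Step 3 — Series combination: Z_total = R + L = 598 + j89.85 Ω = 604.7∠8.5° Ω.
Step 4 — Source phasor: V = 7.18∠90.2° V = -0.02506 + j7.18 V.
Step 5 — Current: I = V / Z = 0.001723 + j0.01175 A = 0.01187∠81.7° A.
Step 6 — Complex power: S = V·I* = 0.0843 + j0.01267 VA.
Step 7 — Real power: P = Re(S) = 0.0843 W.
Step 8 — Reactive power: Q = Im(S) = 0.01267 VAR.
Step 9 — Apparent power: |S| = 0.08525 VA.
Step 10 — Power factor: PF = P/|S| = 0.9889 (lagging).

(a) P = 0.0843 W  (b) Q = 0.01267 VAR  (c) S = 0.08525 VA  (d) PF = 0.9889 (lagging)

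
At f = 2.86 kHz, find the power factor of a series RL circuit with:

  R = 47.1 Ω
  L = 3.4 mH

Step 1 — Angular frequency: ω = 2π·f = 2π·2860 = 1.797e+04 rad/s.
Step 2 — Component impedances:
  R: Z = R = 47.1 Ω
  L: Z = jωL = j·1.797e+04·0.0034 = 0 + j61.1 Ω
Step 3 — Series combination: Z_total = R + L = 47.1 + j61.1 Ω = 77.14∠52.4° Ω.
Step 4 — Power factor: PF = cos(φ) = Re(Z)/|Z| = 47.1/77.145 = 0.6105.
Step 5 — Type: Im(Z) = 61.1 ⇒ lagging (phase φ = 52.4°).

PF = 0.6105 (lagging, φ = 52.4°)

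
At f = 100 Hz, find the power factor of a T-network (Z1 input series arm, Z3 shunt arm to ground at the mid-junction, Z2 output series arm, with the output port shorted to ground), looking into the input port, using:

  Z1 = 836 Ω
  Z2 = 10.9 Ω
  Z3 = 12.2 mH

Step 1 — Angular frequency: ω = 2π·f = 2π·100 = 628.3 rad/s.
Step 2 — Component impedances:
  Z1: Z = R = 836 Ω
  Z2: Z = R = 10.9 Ω
  Z3: Z = jωL = j·628.3·0.0122 = 0 + j7.665 Ω
Step 3 — With the output port shorted to ground, the output series arm Z2 runs from the junction to ground; the shunt arm Z3 also runs from the junction to ground. They appear in parallel: Z3 || Z2 = 3.607 + j5.129 Ω.
Step 4 — Series with input arm Z1: Z_in = Z1 + (Z3 || Z2) = 839.6 + j5.129 Ω = 839.6∠0.3° Ω.
Step 5 — Power factor: PF = cos(φ) = Re(Z)/|Z| = 839.6/839.6 = 1.
Step 6 — Type: Im(Z) = 5.129 ⇒ lagging (phase φ = 0.3°).

PF = 1 (lagging, φ = 0.3°)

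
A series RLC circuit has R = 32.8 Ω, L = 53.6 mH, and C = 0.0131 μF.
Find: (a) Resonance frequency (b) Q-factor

Step 1 — Resonance condition Im(Z)=0 gives ω₀ = 1/√(LC).
Step 2 — ω₀ = 1/√(0.0536·1.31e-08) = 3.774e+04 rad/s.
Step 3 — f₀ = ω₀/(2π) = 6006 Hz.
Step 4 — Series Q: Q = ω₀L/R = 3.774e+04·0.0536/32.8 = 61.67.

(a) f₀ = 6006 Hz  (b) Q = 61.67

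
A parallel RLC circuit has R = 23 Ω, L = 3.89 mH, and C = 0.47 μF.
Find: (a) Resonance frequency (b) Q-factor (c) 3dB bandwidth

Step 1 — Resonance: ω₀ = 1/√(LC) = 1/√(0.00389·4.7e-07) = 2.339e+04 rad/s.
Step 2 — f₀ = ω₀/(2π) = 3722 Hz.
Step 3 — Parallel Q: Q = R/(ω₀L) = 23/(2.339e+04·0.00389) = 0.2528.
Step 4 — Bandwidth: Δω = ω₀/Q = 9.251e+04 rad/s; BW = Δω/(2π) = 1.472e+04 Hz.

(a) f₀ = 3722 Hz  (b) Q = 0.2528  (c) BW = 1.472e+04 Hz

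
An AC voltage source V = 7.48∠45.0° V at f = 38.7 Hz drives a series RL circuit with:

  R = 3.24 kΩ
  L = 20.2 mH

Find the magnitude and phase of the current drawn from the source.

Step 1 — Angular frequency: ω = 2π·f = 2π·38.7 = 243.2 rad/s.
Step 2 — Component impedances:
  R: Z = R = 3240 Ω
  L: Z = jωL = j·243.2·0.0202 = 0 + j4.912 Ω
Step 3 — Series combination: Z_total = R + L = 3240 + j4.912 Ω = 3240∠0.1° Ω.
Step 4 — Source phasor: V = 7.48∠45.0° V = 5.289 + j5.289 V.
Step 5 — Ohm's law: I = V / Z_total = (5.289 + j5.289) / (3240 + j4.912) = 0.001635 + j0.00163 A.
Step 6 — Convert to polar: |I| = 0.002309 A, ∠I = 44.9°.

I = 0.002309∠44.9° A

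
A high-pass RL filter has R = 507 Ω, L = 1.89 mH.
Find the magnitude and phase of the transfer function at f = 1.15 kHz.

Step 1 — Angular frequency: ω = 2π·1150 = 7226 rad/s.
Step 2 — Transfer function: H(jω) = jωL/(R + jωL).
Step 3 — Numerator jωL = j·13.66; denominator R + jωL = 507 + j13.66.
Step 4 — H = 0.000725 + j0.02692.
Step 5 — Magnitude: |H| = 0.02693 (-31.4 dB); phase: φ = 88.5°.

|H| = 0.02693 (-31.4 dB), φ = 88.5°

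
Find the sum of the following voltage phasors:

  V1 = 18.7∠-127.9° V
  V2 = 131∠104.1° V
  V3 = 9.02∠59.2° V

Step 1 — Convert each phasor to rectangular form:
  V1 = 18.7·(cos(-127.9°) + j·sin(-127.9°)) = -11.49 - j14.76 V
  V2 = 131·(cos(104.1°) + j·sin(104.1°)) = -31.91 + j127.1 V
  V3 = 9.02·(cos(59.2°) + j·sin(59.2°)) = 4.619 + j7.748 V
Step 2 — Sum components: V_total = -38.78 + j120 V.
Step 3 — Convert to polar: |V_total| = 126.2 V, ∠V_total = 107.9°.

V_total = 126.2∠107.9° V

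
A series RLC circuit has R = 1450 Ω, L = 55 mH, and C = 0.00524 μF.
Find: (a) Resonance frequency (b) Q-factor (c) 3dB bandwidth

Step 1 — Resonance condition Im(Z)=0 gives ω₀ = 1/√(LC).
Step 2 — ω₀ = 1/√(0.055·5.24e-09) = 5.891e+04 rad/s.
Step 3 — f₀ = ω₀/(2π) = 9375 Hz.
Step 4 — Series Q: Q = ω₀L/R = 5.891e+04·0.055/1450 = 2.234.
Step 5 — 3dB bandwidth: Δω = ω₀/Q = 2.636e+04 rad/s; BW = Δω/(2π) = 4196 Hz.

(a) f₀ = 9375 Hz  (b) Q = 2.234  (c) BW = 4196 Hz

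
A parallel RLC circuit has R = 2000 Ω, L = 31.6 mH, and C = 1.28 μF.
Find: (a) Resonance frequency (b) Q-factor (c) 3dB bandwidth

Step 1 — Resonance: ω₀ = 1/√(LC) = 1/√(0.0316·1.28e-06) = 4972 rad/s.
Step 2 — f₀ = ω₀/(2π) = 791.4 Hz.
Step 3 — Parallel Q: Q = R/(ω₀L) = 2000/(4972·0.0316) = 12.73.
Step 4 — Bandwidth: Δω = ω₀/Q = 390.6 rad/s; BW = Δω/(2π) = 62.17 Hz.

(a) f₀ = 791.4 Hz  (b) Q = 12.73  (c) BW = 62.17 Hz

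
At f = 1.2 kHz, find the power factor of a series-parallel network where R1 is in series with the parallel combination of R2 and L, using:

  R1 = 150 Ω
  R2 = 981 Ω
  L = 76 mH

Step 1 — Angular frequency: ω = 2π·f = 2π·1200 = 7540 rad/s.
Step 2 — Component impedances:
  R1: Z = R = 150 Ω
  R2: Z = R = 981 Ω
  L: Z = jωL = j·7540·0.076 = 0 + j573 Ω
Step 3 — Parallel branch: R2 || L = 1/(1/R2 + 1/L) = 249.6 + j427.2 Ω.
Step 4 — Series with R1: Z_total = R1 + (R2 || L) = 399.6 + j427.2 Ω = 585∠46.9° Ω.
Step 5 — Power factor: PF = cos(φ) = Re(Z)/|Z| = 399.566/584.974 = 0.683.
Step 6 — Type: Im(Z) = 427.2 ⇒ lagging (phase φ = 46.9°).

PF = 0.683 (lagging, φ = 46.9°)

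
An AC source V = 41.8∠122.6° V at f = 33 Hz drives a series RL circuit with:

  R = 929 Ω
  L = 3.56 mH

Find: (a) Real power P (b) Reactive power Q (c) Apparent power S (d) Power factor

Step 1 — Angular frequency: ω = 2π·f = 2π·33 = 207.3 rad/s.
Step 2 — Component impedances:
  R: Z = R = 929 Ω
  L: Z = jωL = j·207.3·0.00356 = 0 + j0.7381 Ω
Step 3 — Series combination: Z_total = R + L = 929 + j0.7381 Ω = 929∠0.0° Ω.
Step 4 — Source phasor: V = 41.8∠122.6° V = -22.52 + j35.21 V.
Step 5 — Current: I = V / Z = -0.02421 + j0.03793 A = 0.04499∠122.6° A.
Step 6 — Complex power: S = V·I* = 1.881 + j0.001494 VA.
Step 7 — Real power: P = Re(S) = 1.881 W.
Step 8 — Reactive power: Q = Im(S) = 0.001494 VAR.
Step 9 — Apparent power: |S| = 1.881 VA.
Step 10 — Power factor: PF = P/|S| = 1 (lagging).

(a) P = 1.881 W  (b) Q = 0.001494 VAR  (c) S = 1.881 VA  (d) PF = 1 (lagging)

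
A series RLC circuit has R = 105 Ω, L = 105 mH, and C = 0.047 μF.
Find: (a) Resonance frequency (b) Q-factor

Step 1 — Resonance condition Im(Z)=0 gives ω₀ = 1/√(LC).
Step 2 — ω₀ = 1/√(0.105·4.7e-08) = 1.423e+04 rad/s.
Step 3 — f₀ = ω₀/(2π) = 2266 Hz.
Step 4 — Series Q: Q = ω₀L/R = 1.423e+04·0.105/105 = 14.23.

(a) f₀ = 2266 Hz  (b) Q = 14.23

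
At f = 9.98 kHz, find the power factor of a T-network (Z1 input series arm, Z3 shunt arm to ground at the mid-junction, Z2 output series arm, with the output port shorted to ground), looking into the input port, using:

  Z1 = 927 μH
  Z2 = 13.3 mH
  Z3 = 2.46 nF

Step 1 — Angular frequency: ω = 2π·f = 2π·9980 = 6.271e+04 rad/s.
Step 2 — Component impedances:
  Z1: Z = jωL = j·6.271e+04·0.000927 = 0 + j58.13 Ω
  Z2: Z = jωL = j·6.271e+04·0.0133 = 0 + j834 Ω
  Z3: Z = 1/(jωC) = -j/(ω·C) = 0 - j6483 Ω
Step 3 — With the output port shorted to ground, the output series arm Z2 runs from the junction to ground; the shunt arm Z3 also runs from the junction to ground. They appear in parallel: Z3 || Z2 = 0 + j957.1 Ω.
Step 4 — Series with input arm Z1: Z_in = Z1 + (Z3 || Z2) = 0 + j1015 Ω = 1015∠90.0° Ω.
Step 5 — Power factor: PF = cos(φ) = Re(Z)/|Z| = 0/1015 = 0.
Step 6 — Type: Im(Z) = 1015 ⇒ lagging (phase φ = 90.0°).

PF = 0 (lagging, φ = 90.0°)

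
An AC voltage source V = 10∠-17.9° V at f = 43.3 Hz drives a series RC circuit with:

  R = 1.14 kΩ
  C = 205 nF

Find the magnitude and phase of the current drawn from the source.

Step 1 — Angular frequency: ω = 2π·f = 2π·43.3 = 272.1 rad/s.
Step 2 — Component impedances:
  R: Z = R = 1140 Ω
  C: Z = 1/(jωC) = -j/(ω·C) = 0 - j1.793e+04 Ω
Step 3 — Series combination: Z_total = R + C = 1140 - j1.793e+04 Ω = 1.797e+04∠-86.4° Ω.
Step 4 — Source phasor: V = 10∠-17.9° V = 9.516 - j3.074 V.
Step 5 — Ohm's law: I = V / Z_total = (9.516 - j3.074) / (1140 - j1.793e+04) = 0.0002043 + j0.0005177 A.
Step 6 — Convert to polar: |I| = 0.0005566 A, ∠I = 68.5°.

I = 0.0005566∠68.5° A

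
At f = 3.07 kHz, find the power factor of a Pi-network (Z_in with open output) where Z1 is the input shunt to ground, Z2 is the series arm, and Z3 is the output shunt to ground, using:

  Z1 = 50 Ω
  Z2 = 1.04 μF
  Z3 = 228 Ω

Step 1 — Angular frequency: ω = 2π·f = 2π·3070 = 1.929e+04 rad/s.
Step 2 — Component impedances:
  Z1: Z = R = 50 Ω
  Z2: Z = 1/(jωC) = -j/(ω·C) = 0 - j49.85 Ω
  Z3: Z = R = 228 Ω
Step 3 — With open output, the series arm Z2 and the output shunt Z3 appear in series to ground: Z2 + Z3 = 228 - j49.85 Ω.
Step 4 — Parallel with input shunt Z1: Z_in = Z1 || (Z2 + Z3) = 41.29 - j1.562 Ω = 41.32∠-2.2° Ω.
Step 5 — Power factor: PF = cos(φ) = Re(Z)/|Z| = 41.29/41.32 = 0.9993.
Step 6 — Type: Im(Z) = -1.562 ⇒ leading (phase φ = -2.2°).

PF = 0.9993 (leading, φ = -2.2°)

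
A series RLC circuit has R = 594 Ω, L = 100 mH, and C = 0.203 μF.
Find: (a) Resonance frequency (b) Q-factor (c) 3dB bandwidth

Step 1 — Resonance: ω₀ = 1/√(LC) = 1/√(0.1·2.03e-07) = 7019 rad/s.
Step 2 — f₀ = ω₀/(2π) = 1117 Hz.
Step 3 — Series Q: Q = ω₀L/R = 7019·0.1/594 = 1.182.
Step 4 — Bandwidth: Δω = ω₀/Q = 5940 rad/s; BW = Δω/(2π) = 945.4 Hz.

(a) f₀ = 1117 Hz  (b) Q = 1.182  (c) BW = 945.4 Hz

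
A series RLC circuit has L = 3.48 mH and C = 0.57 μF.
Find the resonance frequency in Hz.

Step 1 — Resonance condition Im(Z)=0 gives ω₀ = 1/√(LC).
Step 2 — ω₀ = 1/√(0.00348·5.7e-07) = 2.245e+04 rad/s.
Step 3 — f₀ = ω₀/(2π) = 3573 Hz.

f₀ = 3573 Hz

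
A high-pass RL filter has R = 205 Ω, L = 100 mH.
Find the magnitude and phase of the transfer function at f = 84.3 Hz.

Step 1 — Angular frequency: ω = 2π·84.3 = 529.7 rad/s.
Step 2 — Transfer function: H(jω) = jωL/(R + jωL).
Step 3 — Numerator jωL = j·52.97; denominator R + jωL = 205 + j52.97.
Step 4 — H = 0.06258 + j0.2422.
Step 5 — Magnitude: |H| = 0.2502 (-12.0 dB); phase: φ = 75.5°.

|H| = 0.2502 (-12.0 dB), φ = 75.5°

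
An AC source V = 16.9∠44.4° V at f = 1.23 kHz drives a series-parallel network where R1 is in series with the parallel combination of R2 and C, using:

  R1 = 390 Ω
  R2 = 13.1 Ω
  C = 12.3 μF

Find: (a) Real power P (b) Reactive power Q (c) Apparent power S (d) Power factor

Step 1 — Angular frequency: ω = 2π·f = 2π·1230 = 7728 rad/s.
Step 2 — Component impedances:
  R1: Z = R = 390 Ω
  R2: Z = R = 13.1 Ω
  C: Z = 1/(jωC) = -j/(ω·C) = 0 - j10.52 Ω
Step 3 — Parallel branch: R2 || C = 1/(1/R2 + 1/C) = 5.136 - j6.396 Ω.
Step 4 — Series with R1: Z_total = R1 + (R2 || C) = 395.1 - j6.396 Ω = 395.2∠-0.9° Ω.
Step 5 — Source phasor: V = 16.9∠44.4° V = 12.07 + j11.82 V.
Step 6 — Current: I = V / Z = 0.03007 + j0.03041 A = 0.04276∠45.3° A.
Step 7 — Complex power: S = V·I* = 0.7226 - j0.0117 VA.
Step 8 — Real power: P = Re(S) = 0.7226 W.
Step 9 — Reactive power: Q = Im(S) = -0.0117 VAR.
Step 10 — Apparent power: |S| = 0.7227 VA.
Step 11 — Power factor: PF = P/|S| = 0.9999 (leading).

(a) P = 0.7226 W  (b) Q = -0.0117 VAR  (c) S = 0.7227 VA  (d) PF = 0.9999 (leading)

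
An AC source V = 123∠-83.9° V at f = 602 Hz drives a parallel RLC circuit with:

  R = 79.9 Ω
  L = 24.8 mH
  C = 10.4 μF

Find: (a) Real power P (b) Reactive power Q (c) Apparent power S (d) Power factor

Step 1 — Angular frequency: ω = 2π·f = 2π·602 = 3782 rad/s.
Step 2 — Component impedances:
  R: Z = R = 79.9 Ω
  L: Z = jωL = j·3782·0.0248 = 0 + j93.81 Ω
  C: Z = 1/(jωC) = -j/(ω·C) = 0 - j25.42 Ω
Step 3 — Parallel combination: 1/Z_total = 1/R + 1/L + 1/C; Z_total = 12.78 - j29.29 Ω = 31.96∠-66.4° Ω.
Step 4 — Source phasor: V = 123∠-83.9° V = 13.07 - j122.3 V.
Step 5 — Current: I = V / Z = 3.671 - j1.156 A = 3.849∠-17.5° A.
Step 6 — Complex power: S = V·I* = 189.3 - j433.9 VA.
Step 7 — Real power: P = Re(S) = 189.3 W.
Step 8 — Reactive power: Q = Im(S) = -433.9 VAR.
Step 9 — Apparent power: |S| = 473.4 VA.
Step 10 — Power factor: PF = P/|S| = 0.4 (leading).

(a) P = 189.3 W  (b) Q = -433.9 VAR  (c) S = 473.4 VA  (d) PF = 0.4 (leading)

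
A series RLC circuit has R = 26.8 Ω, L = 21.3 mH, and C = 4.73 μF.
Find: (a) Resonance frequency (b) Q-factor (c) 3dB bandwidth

Step 1 — Resonance: ω₀ = 1/√(LC) = 1/√(0.0213·4.73e-06) = 3151 rad/s.
Step 2 — f₀ = ω₀/(2π) = 501.4 Hz.
Step 3 — Series Q: Q = ω₀L/R = 3151·0.0213/26.8 = 2.504.
Step 4 — Bandwidth: Δω = ω₀/Q = 1258 rad/s; BW = Δω/(2π) = 200.3 Hz.

(a) f₀ = 501.4 Hz  (b) Q = 2.504  (c) BW = 200.3 Hz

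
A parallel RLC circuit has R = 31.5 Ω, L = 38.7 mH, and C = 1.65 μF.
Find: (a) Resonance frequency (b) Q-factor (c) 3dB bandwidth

Step 1 — Resonance: ω₀ = 1/√(LC) = 1/√(0.0387·1.65e-06) = 3957 rad/s.
Step 2 — f₀ = ω₀/(2π) = 629.8 Hz.
Step 3 — Parallel Q: Q = R/(ω₀L) = 31.5/(3957·0.0387) = 0.2057.
Step 4 — Bandwidth: Δω = ω₀/Q = 1.924e+04 rad/s; BW = Δω/(2π) = 3062 Hz.

(a) f₀ = 629.8 Hz  (b) Q = 0.2057  (c) BW = 3062 Hz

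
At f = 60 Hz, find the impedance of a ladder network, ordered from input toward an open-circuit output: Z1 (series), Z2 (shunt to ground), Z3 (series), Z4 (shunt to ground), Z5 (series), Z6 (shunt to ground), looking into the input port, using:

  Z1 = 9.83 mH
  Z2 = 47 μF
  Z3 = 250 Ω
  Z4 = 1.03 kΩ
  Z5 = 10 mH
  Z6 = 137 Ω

Step 1 — Angular frequency: ω = 2π·f = 2π·60 = 377 rad/s.
Step 2 — Component impedances:
  Z1: Z = jωL = j·377·0.00983 = 0 + j3.706 Ω
  Z2: Z = 1/(jωC) = -j/(ω·C) = 0 - j56.44 Ω
  Z3: Z = R = 250 Ω
  Z4: Z = R = 1030 Ω
  Z5: Z = jωL = j·377·0.01 = 0 + j3.77 Ω
  Z6: Z = R = 137 Ω
Step 3 — Ladder network (open output): work backward from the far end, alternating series and parallel combinations. Z_in = 8.412 - j51.52 Ω = 52.2∠-80.7° Ω.

Z = 8.412 - j51.52 Ω = 52.2∠-80.7° Ω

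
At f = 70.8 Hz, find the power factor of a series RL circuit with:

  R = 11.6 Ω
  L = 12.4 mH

Step 1 — Angular frequency: ω = 2π·f = 2π·70.8 = 444.8 rad/s.
Step 2 — Component impedances:
  R: Z = R = 11.6 Ω
  L: Z = jωL = j·444.8·0.0124 = 0 + j5.516 Ω
Step 3 — Series combination: Z_total = R + L = 11.6 + j5.516 Ω = 12.84∠25.4° Ω.
Step 4 — Power factor: PF = cos(φ) = Re(Z)/|Z| = 11.6/12.845 = 0.9031.
Step 5 — Type: Im(Z) = 5.516 ⇒ lagging (phase φ = 25.4°).

PF = 0.9031 (lagging, φ = 25.4°)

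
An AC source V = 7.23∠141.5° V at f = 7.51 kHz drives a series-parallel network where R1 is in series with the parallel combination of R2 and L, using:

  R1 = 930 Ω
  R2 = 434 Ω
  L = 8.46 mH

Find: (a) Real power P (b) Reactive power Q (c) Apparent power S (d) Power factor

Step 1 — Angular frequency: ω = 2π·f = 2π·7510 = 4.719e+04 rad/s.
Step 2 — Component impedances:
  R1: Z = R = 930 Ω
  R2: Z = R = 434 Ω
  L: Z = jωL = j·4.719e+04·0.00846 = 0 + j399.2 Ω
Step 3 — Parallel branch: R2 || L = 1/(1/R2 + 1/L) = 198.9 + j216.2 Ω.
Step 4 — Series with R1: Z_total = R1 + (R2 || L) = 1129 + j216.2 Ω = 1149∠10.8° Ω.
Step 5 — Source phasor: V = 7.23∠141.5° V = -5.658 + j4.501 V.
Step 6 — Current: I = V / Z = -0.004098 + j0.004772 A = 0.00629∠130.7° A.
Step 7 — Complex power: S = V·I* = 0.04467 + j0.008556 VA.
Step 8 — Real power: P = Re(S) = 0.04467 W.
Step 9 — Reactive power: Q = Im(S) = 0.008556 VAR.
Step 10 — Apparent power: |S| = 0.04548 VA.
Step 11 — Power factor: PF = P/|S| = 0.9821 (lagging).

(a) P = 0.04467 W  (b) Q = 0.008556 VAR  (c) S = 0.04548 VA  (d) PF = 0.9821 (lagging)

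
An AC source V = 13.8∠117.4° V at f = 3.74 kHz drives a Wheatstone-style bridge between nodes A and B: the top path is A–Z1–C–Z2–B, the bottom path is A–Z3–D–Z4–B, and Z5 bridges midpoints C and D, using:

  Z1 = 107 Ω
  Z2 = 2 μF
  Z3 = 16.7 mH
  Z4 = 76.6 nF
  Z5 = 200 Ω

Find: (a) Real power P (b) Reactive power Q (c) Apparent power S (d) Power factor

Step 1 — Angular frequency: ω = 2π·f = 2π·3740 = 2.35e+04 rad/s.
Step 2 — Component impedances:
  Z1: Z = R = 107 Ω
  Z2: Z = 1/(jωC) = -j/(ω·C) = 0 - j21.28 Ω
  Z3: Z = jωL = j·2.35e+04·0.0167 = 0 + j392.4 Ω
  Z4: Z = 1/(jωC) = -j/(ω·C) = 0 - j555.5 Ω
  Z5: Z = R = 200 Ω
Step 3 — Bridge requires nodal analysis (the Z5 bridge couples midpoints C and D, so the two paths cannot be reduced to a simple series/parallel combination). Setting node B to ground and injecting 1 A at node A, the 3-node admittance system at A, C, D solves to V_A = Z_AB = 88.84 + j2.543 Ω = 88.88∠1.6° Ω.
Step 4 — Source phasor: V = 13.8∠117.4° V = -6.351 + j12.25 V.
Step 5 — Current: I = V / Z = -0.06748 + j0.1398 A = 0.1553∠115.8° A.
Step 6 — Complex power: S = V·I* = 2.142 + j0.06131 VA.
Step 7 — Real power: P = Re(S) = 2.142 W.
Step 8 — Reactive power: Q = Im(S) = 0.06131 VAR.
Step 9 — Apparent power: |S| = 2.143 VA.
Step 10 — Power factor: PF = P/|S| = 0.9996 (lagging).

(a) P = 2.142 W  (b) Q = 0.06131 VAR  (c) S = 2.143 VA  (d) PF = 0.9996 (lagging)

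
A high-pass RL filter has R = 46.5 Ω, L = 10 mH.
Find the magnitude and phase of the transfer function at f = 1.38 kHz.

Step 1 — Angular frequency: ω = 2π·1380 = 8671 rad/s.
Step 2 — Transfer function: H(jω) = jωL/(R + jωL).
Step 3 — Numerator jωL = j·86.71; denominator R + jωL = 46.5 + j86.71.
Step 4 — H = 0.7766 + j0.4165.
Step 5 — Magnitude: |H| = 0.8813 (-1.1 dB); phase: φ = 28.2°.

|H| = 0.8813 (-1.1 dB), φ = 28.2°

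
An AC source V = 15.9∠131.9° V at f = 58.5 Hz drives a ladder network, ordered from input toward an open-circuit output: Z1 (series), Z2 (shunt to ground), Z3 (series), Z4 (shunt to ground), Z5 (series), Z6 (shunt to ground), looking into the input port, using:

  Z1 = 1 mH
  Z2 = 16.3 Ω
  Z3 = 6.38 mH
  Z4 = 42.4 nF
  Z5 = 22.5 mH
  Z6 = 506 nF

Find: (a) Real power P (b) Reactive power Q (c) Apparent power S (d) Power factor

Step 1 — Angular frequency: ω = 2π·f = 2π·58.5 = 367.6 rad/s.
Step 2 — Component impedances:
  Z1: Z = jωL = j·367.6·0.001 = 0 + j0.3676 Ω
  Z2: Z = R = 16.3 Ω
  Z3: Z = jωL = j·367.6·0.00638 = 0 + j2.345 Ω
  Z4: Z = 1/(jωC) = -j/(ω·C) = 0 - j6.417e+04 Ω
  Z5: Z = jωL = j·367.6·0.0225 = 0 + j8.27 Ω
  Z6: Z = 1/(jωC) = -j/(ω·C) = 0 - j5377 Ω
Step 3 — Ladder network (open output): work backward from the far end, alternating series and parallel combinations. Z_in = 16.3 + j0.3139 Ω = 16.3∠1.1° Ω.
Step 4 — Source phasor: V = 15.9∠131.9° V = -10.62 + j11.83 V.
Step 5 — Current: I = V / Z = -0.6372 + j0.7383 A = 0.9753∠130.8° A.
Step 6 — Complex power: S = V·I* = 15.5 + j0.2986 VA.
Step 7 — Real power: P = Re(S) = 15.5 W.
Step 8 — Reactive power: Q = Im(S) = 0.2986 VAR.
Step 9 — Apparent power: |S| = 15.51 VA.
Step 10 — Power factor: PF = P/|S| = 0.9998 (lagging).

(a) P = 15.5 W  (b) Q = 0.2986 VAR  (c) S = 15.51 VA  (d) PF = 0.9998 (lagging)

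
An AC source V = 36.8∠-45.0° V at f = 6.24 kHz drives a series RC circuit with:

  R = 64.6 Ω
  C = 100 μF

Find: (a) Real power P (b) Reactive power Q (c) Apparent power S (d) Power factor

Step 1 — Angular frequency: ω = 2π·f = 2π·6240 = 3.921e+04 rad/s.
Step 2 — Component impedances:
  R: Z = R = 64.6 Ω
  C: Z = 1/(jωC) = -j/(ω·C) = 0 - j0.2551 Ω
Step 3 — Series combination: Z_total = R + C = 64.6 - j0.2551 Ω = 64.6∠-0.2° Ω.
Step 4 — Source phasor: V = 36.8∠-45.0° V = 26.02 - j26.02 V.
Step 5 — Current: I = V / Z = 0.4044 - j0.4012 A = 0.5697∠-44.8° A.
Step 6 — Complex power: S = V·I* = 20.96 - j0.08277 VA.
Step 7 — Real power: P = Re(S) = 20.96 W.
Step 8 — Reactive power: Q = Im(S) = -0.08277 VAR.
Step 9 — Apparent power: |S| = 20.96 VA.
Step 10 — Power factor: PF = P/|S| = 1 (leading).

(a) P = 20.96 W  (b) Q = -0.08277 VAR  (c) S = 20.96 VA  (d) PF = 1 (leading)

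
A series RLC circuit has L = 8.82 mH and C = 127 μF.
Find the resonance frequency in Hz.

Step 1 — Resonance condition Im(Z)=0 gives ω₀ = 1/√(LC).
Step 2 — ω₀ = 1/√(0.00882·0.000127) = 944.9 rad/s.
Step 3 — f₀ = ω₀/(2π) = 150.4 Hz.

f₀ = 150.4 Hz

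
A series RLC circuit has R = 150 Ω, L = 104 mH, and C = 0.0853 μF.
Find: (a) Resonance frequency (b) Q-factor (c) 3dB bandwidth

Step 1 — Resonance condition Im(Z)=0 gives ω₀ = 1/√(LC).
Step 2 — ω₀ = 1/√(0.104·8.53e-08) = 1.062e+04 rad/s.
Step 3 — f₀ = ω₀/(2π) = 1690 Hz.
Step 4 — Series Q: Q = ω₀L/R = 1.062e+04·0.104/150 = 7.361.
Step 5 — 3dB bandwidth: Δω = ω₀/Q = 1442 rad/s; BW = Δω/(2π) = 229.6 Hz.

(a) f₀ = 1690 Hz  (b) Q = 7.361  (c) BW = 229.6 Hz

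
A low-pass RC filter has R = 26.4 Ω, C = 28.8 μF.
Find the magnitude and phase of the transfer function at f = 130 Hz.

Step 1 — Angular frequency: ω = 2π·130 = 816.8 rad/s.
Step 2 — Transfer function: H(jω) = 1/(1 + jωRC).
Step 3 — Denominator: 1 + jωRC = 1 + j·816.8·26.4·2.88e-05 = 1 + j0.621.
Step 4 — H = 0.7217 - j0.4482.
Step 5 — Magnitude: |H| = 0.8495 (-1.4 dB); phase: φ = -31.8°.

|H| = 0.8495 (-1.4 dB), φ = -31.8°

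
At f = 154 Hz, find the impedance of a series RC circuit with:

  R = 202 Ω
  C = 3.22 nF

Step 1 — Angular frequency: ω = 2π·f = 2π·154 = 967.6 rad/s.
Step 2 — Component impedances:
  R: Z = R = 202 Ω
  C: Z = 1/(jωC) = -j/(ω·C) = 0 - j3.21e+05 Ω
Step 3 — Series combination: Z_total = R + C = 202 - j3.21e+05 Ω = 3.21e+05∠-90.0° Ω.

Z = 202 - j3.21e+05 Ω = 3.21e+05∠-90.0° Ω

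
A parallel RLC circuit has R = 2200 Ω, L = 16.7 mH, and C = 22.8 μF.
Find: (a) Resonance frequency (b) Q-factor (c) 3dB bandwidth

Step 1 — Resonance: ω₀ = 1/√(LC) = 1/√(0.0167·2.28e-05) = 1621 rad/s.
Step 2 — f₀ = ω₀/(2π) = 257.9 Hz.
Step 3 — Parallel Q: Q = R/(ω₀L) = 2200/(1621·0.0167) = 81.29.
Step 4 — Bandwidth: Δω = ω₀/Q = 19.94 rad/s; BW = Δω/(2π) = 3.173 Hz.

(a) f₀ = 257.9 Hz  (b) Q = 81.29  (c) BW = 3.173 Hz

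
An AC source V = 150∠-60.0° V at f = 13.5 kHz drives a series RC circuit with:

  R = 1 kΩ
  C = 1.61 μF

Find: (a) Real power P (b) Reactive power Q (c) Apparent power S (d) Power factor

Step 1 — Angular frequency: ω = 2π·f = 2π·1.35e+04 = 8.482e+04 rad/s.
Step 2 — Component impedances:
  R: Z = R = 1000 Ω
  C: Z = 1/(jωC) = -j/(ω·C) = 0 - j7.323 Ω
Step 3 — Series combination: Z_total = R + C = 1000 - j7.323 Ω = 1000∠-0.4° Ω.
Step 4 — Source phasor: V = 150∠-60.0° V = 75 - j129.9 V.
Step 5 — Current: I = V / Z = 0.07595 - j0.1293 A = 0.15∠-59.6° A.
Step 6 — Complex power: S = V·I* = 22.5 - j0.1647 VA.
Step 7 — Real power: P = Re(S) = 22.5 W.
Step 8 — Reactive power: Q = Im(S) = -0.1647 VAR.
Step 9 — Apparent power: |S| = 22.5 VA.
Step 10 — Power factor: PF = P/|S| = 1 (leading).

(a) P = 22.5 W  (b) Q = -0.1647 VAR  (c) S = 22.5 VA  (d) PF = 1 (leading)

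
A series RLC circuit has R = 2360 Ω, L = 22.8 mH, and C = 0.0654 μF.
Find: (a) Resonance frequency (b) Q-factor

Step 1 — Resonance condition Im(Z)=0 gives ω₀ = 1/√(LC).
Step 2 — ω₀ = 1/√(0.0228·6.54e-08) = 2.59e+04 rad/s.
Step 3 — f₀ = ω₀/(2π) = 4122 Hz.
Step 4 — Series Q: Q = ω₀L/R = 2.59e+04·0.0228/2360 = 0.2502.

(a) f₀ = 4122 Hz  (b) Q = 0.2502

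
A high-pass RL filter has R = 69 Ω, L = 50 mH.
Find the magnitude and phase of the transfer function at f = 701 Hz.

Step 1 — Angular frequency: ω = 2π·701 = 4405 rad/s.
Step 2 — Transfer function: H(jω) = jωL/(R + jωL).
Step 3 — Numerator jωL = j·220.2; denominator R + jωL = 69 + j220.2.
Step 4 — H = 0.9106 + j0.2853.
Step 5 — Magnitude: |H| = 0.9543 (-0.4 dB); phase: φ = 17.4°.

|H| = 0.9543 (-0.4 dB), φ = 17.4°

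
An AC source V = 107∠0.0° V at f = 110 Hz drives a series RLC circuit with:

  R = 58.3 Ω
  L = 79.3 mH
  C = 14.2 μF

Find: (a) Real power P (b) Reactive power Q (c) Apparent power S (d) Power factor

Step 1 — Angular frequency: ω = 2π·f = 2π·110 = 691.2 rad/s.
Step 2 — Component impedances:
  R: Z = R = 58.3 Ω
  L: Z = jωL = j·691.2·0.0793 = 0 + j54.81 Ω
  C: Z = 1/(jωC) = -j/(ω·C) = 0 - j101.9 Ω
Step 3 — Series combination: Z_total = R + L + C = 58.3 - j47.08 Ω = 74.94∠-38.9° Ω.
Step 4 — Source phasor: V = 107∠0.0° V = 107 V.
Step 5 — Current: I = V / Z = 1.111 + j0.8971 A = 1.428∠38.9° A.
Step 6 — Complex power: S = V·I* = 118.9 - j95.99 VA.
Step 7 — Real power: P = Re(S) = 118.9 W.
Step 8 — Reactive power: Q = Im(S) = -95.99 VAR.
Step 9 — Apparent power: |S| = 152.8 VA.
Step 10 — Power factor: PF = P/|S| = 0.778 (leading).

(a) P = 118.9 W  (b) Q = -95.99 VAR  (c) S = 152.8 VA  (d) PF = 0.778 (leading)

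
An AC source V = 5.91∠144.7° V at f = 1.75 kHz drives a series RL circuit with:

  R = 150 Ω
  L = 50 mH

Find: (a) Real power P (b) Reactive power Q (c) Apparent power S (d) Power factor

Step 1 — Angular frequency: ω = 2π·f = 2π·1750 = 1.1e+04 rad/s.
Step 2 — Component impedances:
  R: Z = R = 150 Ω
  L: Z = jωL = j·1.1e+04·0.05 = 0 + j549.8 Ω
Step 3 — Series combination: Z_total = R + L = 150 + j549.8 Ω = 569.9∠74.7° Ω.
Step 4 — Source phasor: V = 5.91∠144.7° V = -4.823 + j3.415 V.
Step 5 — Current: I = V / Z = 0.003554 + j0.009743 A = 0.01037∠70.0° A.
Step 6 — Complex power: S = V·I* = 0.01613 + j0.05913 VA.
Step 7 — Real power: P = Re(S) = 0.01613 W.
Step 8 — Reactive power: Q = Im(S) = 0.05913 VAR.
Step 9 — Apparent power: |S| = 0.06129 VA.
Step 10 — Power factor: PF = P/|S| = 0.2632 (lagging).

(a) P = 0.01613 W  (b) Q = 0.05913 VAR  (c) S = 0.06129 VA  (d) PF = 0.2632 (lagging)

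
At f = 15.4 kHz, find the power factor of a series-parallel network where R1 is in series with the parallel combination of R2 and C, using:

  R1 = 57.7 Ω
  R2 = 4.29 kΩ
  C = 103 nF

Step 1 — Angular frequency: ω = 2π·f = 2π·1.54e+04 = 9.676e+04 rad/s.
Step 2 — Component impedances:
  R1: Z = R = 57.7 Ω
  R2: Z = R = 4290 Ω
  C: Z = 1/(jωC) = -j/(ω·C) = 0 - j100.3 Ω
Step 3 — Parallel branch: R2 || C = 1/(1/R2 + 1/C) = 2.345 - j100.3 Ω.
Step 4 — Series with R1: Z_total = R1 + (R2 || C) = 60.05 - j100.3 Ω = 116.9∠-59.1° Ω.
Step 5 — Power factor: PF = cos(φ) = Re(Z)/|Z| = 60.05/116.9 = 0.5137.
Step 6 — Type: Im(Z) = -100.3 ⇒ leading (phase φ = -59.1°).

PF = 0.5137 (leading, φ = -59.1°)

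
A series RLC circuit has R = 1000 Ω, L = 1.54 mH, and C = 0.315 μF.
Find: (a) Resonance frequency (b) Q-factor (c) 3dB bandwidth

Step 1 — Resonance: ω₀ = 1/√(LC) = 1/√(0.00154·3.15e-07) = 4.54e+04 rad/s.
Step 2 — f₀ = ω₀/(2π) = 7226 Hz.
Step 3 — Series Q: Q = ω₀L/R = 4.54e+04·0.00154/1000 = 0.06992.
Step 4 — Bandwidth: Δω = ω₀/Q = 6.494e+05 rad/s; BW = Δω/(2π) = 1.033e+05 Hz.

(a) f₀ = 7226 Hz  (b) Q = 0.06992  (c) BW = 1.033e+05 Hz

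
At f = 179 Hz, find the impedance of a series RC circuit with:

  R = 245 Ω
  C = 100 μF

Step 1 — Angular frequency: ω = 2π·f = 2π·179 = 1125 rad/s.
Step 2 — Component impedances:
  R: Z = R = 245 Ω
  C: Z = 1/(jωC) = -j/(ω·C) = 0 - j8.891 Ω
Step 3 — Series combination: Z_total = R + C = 245 - j8.891 Ω = 245.2∠-2.1° Ω.

Z = 245 - j8.891 Ω = 245.2∠-2.1° Ω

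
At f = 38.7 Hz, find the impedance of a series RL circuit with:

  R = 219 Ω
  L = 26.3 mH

Step 1 — Angular frequency: ω = 2π·f = 2π·38.7 = 243.2 rad/s.
Step 2 — Component impedances:
  R: Z = R = 219 Ω
  L: Z = jωL = j·243.2·0.0263 = 0 + j6.395 Ω
Step 3 — Series combination: Z_total = R + L = 219 + j6.395 Ω = 219.1∠1.7° Ω.

Z = 219 + j6.395 Ω = 219.1∠1.7° Ω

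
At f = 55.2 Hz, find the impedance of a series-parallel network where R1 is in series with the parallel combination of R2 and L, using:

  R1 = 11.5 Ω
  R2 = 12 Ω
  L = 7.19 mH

Step 1 — Angular frequency: ω = 2π·f = 2π·55.2 = 346.8 rad/s.
Step 2 — Component impedances:
  R1: Z = R = 11.5 Ω
  R2: Z = R = 12 Ω
  L: Z = jωL = j·346.8·0.00719 = 0 + j2.494 Ω
Step 3 — Parallel branch: R2 || L = 1/(1/R2 + 1/L) = 0.4968 + j2.39 Ω.
Step 4 — Series with R1: Z_total = R1 + (R2 || L) = 12 + j2.39 Ω = 12.23∠11.3° Ω.

Z = 12 + j2.39 Ω = 12.23∠11.3° Ω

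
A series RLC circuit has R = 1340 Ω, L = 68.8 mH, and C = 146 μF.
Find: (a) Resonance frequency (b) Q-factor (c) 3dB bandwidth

Step 1 — Resonance condition Im(Z)=0 gives ω₀ = 1/√(LC).
Step 2 — ω₀ = 1/√(0.0688·0.000146) = 315.5 rad/s.
Step 3 — f₀ = ω₀/(2π) = 50.22 Hz.
Step 4 — Series Q: Q = ω₀L/R = 315.5·0.0688/1340 = 0.0162.
Step 5 — 3dB bandwidth: Δω = ω₀/Q = 1.948e+04 rad/s; BW = Δω/(2π) = 3100 Hz.

(a) f₀ = 50.22 Hz  (b) Q = 0.0162  (c) BW = 3100 Hz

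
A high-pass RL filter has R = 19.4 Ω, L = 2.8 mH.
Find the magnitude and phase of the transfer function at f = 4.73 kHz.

Step 1 — Angular frequency: ω = 2π·4730 = 2.972e+04 rad/s.
Step 2 — Transfer function: H(jω) = jωL/(R + jωL).
Step 3 — Numerator jωL = j·83.21; denominator R + jωL = 19.4 + j83.21.
Step 4 — H = 0.9485 + j0.2211.
Step 5 — Magnitude: |H| = 0.9739 (-0.2 dB); phase: φ = 13.1°.

|H| = 0.9739 (-0.2 dB), φ = 13.1°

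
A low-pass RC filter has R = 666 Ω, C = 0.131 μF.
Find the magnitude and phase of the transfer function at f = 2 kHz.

Step 1 — Angular frequency: ω = 2π·2000 = 1.257e+04 rad/s.
Step 2 — Transfer function: H(jω) = 1/(1 + jωRC).
Step 3 — Denominator: 1 + jωRC = 1 + j·1.257e+04·666·1.31e-07 = 1 + j1.096.
Step 4 — H = 0.4541 - j0.4979.
Step 5 — Magnitude: |H| = 0.6739 (-3.4 dB); phase: φ = -47.6°.

|H| = 0.6739 (-3.4 dB), φ = -47.6°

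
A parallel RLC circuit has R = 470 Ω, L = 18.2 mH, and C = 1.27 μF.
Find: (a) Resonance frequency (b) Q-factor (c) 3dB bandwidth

Step 1 — Resonance: ω₀ = 1/√(LC) = 1/√(0.0182·1.27e-06) = 6578 rad/s.
Step 2 — f₀ = ω₀/(2π) = 1047 Hz.
Step 3 — Parallel Q: Q = R/(ω₀L) = 470/(6578·0.0182) = 3.926.
Step 4 — Bandwidth: Δω = ω₀/Q = 1675 rad/s; BW = Δω/(2π) = 266.6 Hz.

(a) f₀ = 1047 Hz  (b) Q = 3.926  (c) BW = 266.6 Hz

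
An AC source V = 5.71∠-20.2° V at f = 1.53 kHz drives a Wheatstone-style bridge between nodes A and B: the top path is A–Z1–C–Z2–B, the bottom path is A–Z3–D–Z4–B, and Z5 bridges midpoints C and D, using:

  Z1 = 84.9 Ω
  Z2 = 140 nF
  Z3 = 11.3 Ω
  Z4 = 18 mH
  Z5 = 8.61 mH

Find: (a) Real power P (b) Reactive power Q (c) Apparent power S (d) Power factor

Step 1 — Angular frequency: ω = 2π·f = 2π·1530 = 9613 rad/s.
Step 2 — Component impedances:
  Z1: Z = R = 84.9 Ω
  Z2: Z = 1/(jωC) = -j/(ω·C) = 0 - j743 Ω
  Z3: Z = R = 11.3 Ω
  Z4: Z = jωL = j·9613·0.018 = 0 + j173 Ω
  Z5: Z = jωL = j·9613·0.00861 = 0 + j82.77 Ω
Step 3 — Bridge requires nodal analysis (the Z5 bridge couples midpoints C and D, so the two paths cannot be reduced to a simple series/parallel combination). Setting node B to ground and injecting 1 A at node A, the 3-node admittance system at A, C, D solves to V_A = Z_AB = 18.56 + j234.1 Ω = 234.8∠85.5° Ω.
Step 4 — Source phasor: V = 5.71∠-20.2° V = 5.359 - j1.972 V.
Step 5 — Current: I = V / Z = -0.006567 - j0.02341 A = 0.02432∠-105.7° A.
Step 6 — Complex power: S = V·I* = 0.01097 + j0.1384 VA.
Step 7 — Real power: P = Re(S) = 0.01097 W.
Step 8 — Reactive power: Q = Im(S) = 0.1384 VAR.
Step 9 — Apparent power: |S| = 0.1388 VA.
Step 10 — Power factor: PF = P/|S| = 0.07902 (lagging).

(a) P = 0.01097 W  (b) Q = 0.1384 VAR  (c) S = 0.1388 VA  (d) PF = 0.07902 (lagging)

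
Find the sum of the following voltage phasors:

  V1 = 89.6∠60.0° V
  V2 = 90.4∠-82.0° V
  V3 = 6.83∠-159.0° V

Step 1 — Convert each phasor to rectangular form:
  V1 = 89.6·(cos(60.0°) + j·sin(60.0°)) = 44.8 + j77.6 V
  V2 = 90.4·(cos(-82.0°) + j·sin(-82.0°)) = 12.58 - j89.52 V
  V3 = 6.83·(cos(-159.0°) + j·sin(-159.0°)) = -6.376 - j2.448 V
Step 2 — Sum components: V_total = 51 - j14.37 V.
Step 3 — Convert to polar: |V_total| = 52.99 V, ∠V_total = -15.7°.

V_total = 52.99∠-15.7° V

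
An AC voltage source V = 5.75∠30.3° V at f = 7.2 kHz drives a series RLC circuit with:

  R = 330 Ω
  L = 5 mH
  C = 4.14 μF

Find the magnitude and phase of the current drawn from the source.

Step 1 — Angular frequency: ω = 2π·f = 2π·7200 = 4.524e+04 rad/s.
Step 2 — Component impedances:
  R: Z = R = 330 Ω
  L: Z = jωL = j·4.524e+04·0.005 = 0 + j226.2 Ω
  C: Z = 1/(jωC) = -j/(ω·C) = 0 - j5.339 Ω
Step 3 — Series combination: Z_total = R + L + C = 330 + j220.9 Ω = 397.1∠33.8° Ω.
Step 4 — Source phasor: V = 5.75∠30.3° V = 4.965 + j2.901 V.
Step 5 — Ohm's law: I = V / Z_total = (4.965 + j2.901) / (330 + j220.9) = 0.01445 - j0.0008822 A.
Step 6 — Convert to polar: |I| = 0.01448 A, ∠I = -3.5°.

I = 0.01448∠-3.5° A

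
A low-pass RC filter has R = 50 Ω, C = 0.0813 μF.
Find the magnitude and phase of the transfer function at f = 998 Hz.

Step 1 — Angular frequency: ω = 2π·998 = 6271 rad/s.
Step 2 — Transfer function: H(jω) = 1/(1 + jωRC).
Step 3 — Denominator: 1 + jωRC = 1 + j·6271·50·8.13e-08 = 1 + j0.02549.
Step 4 — H = 0.9994 - j0.02547.
Step 5 — Magnitude: |H| = 0.9997 (-0.0 dB); phase: φ = -1.5°.

|H| = 0.9997 (-0.0 dB), φ = -1.5°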